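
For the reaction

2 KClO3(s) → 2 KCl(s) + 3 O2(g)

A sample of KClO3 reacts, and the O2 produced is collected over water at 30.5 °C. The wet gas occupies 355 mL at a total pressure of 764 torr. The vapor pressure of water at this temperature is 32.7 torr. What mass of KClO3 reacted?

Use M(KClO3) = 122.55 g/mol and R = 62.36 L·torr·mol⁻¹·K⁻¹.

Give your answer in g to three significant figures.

P(O2) = 764 − 32.7 = 731.3 torr
n(O2) = PV/RT = (731.3 × 0.3550) / (62.36 × 303.65) = 0.01371 mol
n(KClO3) = (2/3) × 0.01371 = 0.009140 mol
m(KClO3) = 0.009140 × 122.55 = 1.120 g

1.12 g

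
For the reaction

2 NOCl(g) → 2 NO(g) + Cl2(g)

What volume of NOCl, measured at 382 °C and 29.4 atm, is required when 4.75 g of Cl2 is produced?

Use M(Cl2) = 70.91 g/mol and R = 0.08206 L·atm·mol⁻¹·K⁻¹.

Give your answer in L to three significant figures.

0.245 L

n(Cl2) = 4.750 / 70.91 = 0.06699 mol
n(NOCl) = (2/1) × 0.06699 = 0.1340 mol
V = nRT/P = 0.1340 × 0.08206 × 655.15 / 29.4 = 0.2450 L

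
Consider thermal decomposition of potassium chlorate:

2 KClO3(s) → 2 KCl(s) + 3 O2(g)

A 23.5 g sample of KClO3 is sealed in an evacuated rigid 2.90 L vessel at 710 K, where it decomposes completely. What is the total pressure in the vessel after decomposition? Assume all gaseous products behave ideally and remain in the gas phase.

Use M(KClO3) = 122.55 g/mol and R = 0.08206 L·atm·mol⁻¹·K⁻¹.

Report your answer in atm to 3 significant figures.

n(KClO3) = 23.5 / 122.55 = 0.1918 mol
n(gas produced) = (3/2) × 0.1918 = 0.2877 mol
P = nRT/V = 0.2877 × 0.08206 × 710 / 2.90 = 5.780 atm

5.78 atm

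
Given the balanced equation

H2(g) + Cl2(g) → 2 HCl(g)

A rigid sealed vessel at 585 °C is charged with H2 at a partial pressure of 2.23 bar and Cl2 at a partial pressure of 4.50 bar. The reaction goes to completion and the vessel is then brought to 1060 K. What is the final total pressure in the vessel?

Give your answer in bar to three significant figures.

8.31 bar

At constant V, partial pressures at 585 °C are proportional to moles, so apply stoichiometry directly to pressures.
P(Cl2) required for 2.23 bar of H2 = (1/1) × 2.23 = 2.230 bar; available 4.50 bar, so H2 is limiting.
P(Cl2) remaining = 4.50 − (1/1) × 2.23 = 2.270 bar
P(gaseous products) = (2)/1 × 2.23 = 4.460 bar
P_total at 585 °C = 2.270 + 4.460 = 6.730 bar
Scaling to 1060 K: P = 6.730 × 1060/858.15 = 8.313 bar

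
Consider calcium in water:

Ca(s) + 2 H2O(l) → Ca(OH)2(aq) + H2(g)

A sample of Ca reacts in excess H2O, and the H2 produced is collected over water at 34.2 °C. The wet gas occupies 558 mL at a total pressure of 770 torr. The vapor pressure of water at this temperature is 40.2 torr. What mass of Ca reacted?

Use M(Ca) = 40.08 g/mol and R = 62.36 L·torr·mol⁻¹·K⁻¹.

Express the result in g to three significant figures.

0.852 g

P(H2) = 770 − 40.2 = 729.8 torr
n(H2) = PV/RT = (729.8 × 0.5580) / (62.36 × 307.35) = 0.02125 mol
n(Ca) = (1/1) × 0.02125 = 0.02125 mol
m(Ca) = 0.02125 × 40.08 = 0.8517 g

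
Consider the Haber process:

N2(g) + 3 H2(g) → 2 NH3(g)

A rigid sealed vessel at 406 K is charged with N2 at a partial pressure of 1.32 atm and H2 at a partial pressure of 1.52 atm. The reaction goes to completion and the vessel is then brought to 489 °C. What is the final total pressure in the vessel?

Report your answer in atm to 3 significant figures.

Because the vessel is rigid and T is held at 406 K, work the stoichiometry in partial pressures (P_i = n_iRT/V).
P(H2) required for 1.32 atm of N2 = (3/1) × 1.32 = 3.960 atm; available 1.52 atm, so H2 is limiting.
P(N2) remaining = 1.32 − (1/3) × 1.52 = 0.8133 atm
P(gaseous products) = (2)/3 × 1.52 = 1.013 atm
P_total at 406 K = 0.8133 + 1.013 = 1.826 atm
Scaling to 489 °C: P = 1.826 × 762.15/406 = 3.428 atm

3.43 atm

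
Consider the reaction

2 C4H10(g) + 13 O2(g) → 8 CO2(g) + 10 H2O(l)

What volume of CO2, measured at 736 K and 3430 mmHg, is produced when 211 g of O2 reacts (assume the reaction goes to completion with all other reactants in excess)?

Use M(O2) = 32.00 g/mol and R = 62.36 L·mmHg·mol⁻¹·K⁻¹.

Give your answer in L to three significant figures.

54.3 L

n(O2) = 211.0 / 32.00 = 6.594 mol
n(CO2) = (8/13) × 6.594 = 4.058 mol
V = nRT/P = 4.058 × 62.36 × 736 / 3430 = 54.30 L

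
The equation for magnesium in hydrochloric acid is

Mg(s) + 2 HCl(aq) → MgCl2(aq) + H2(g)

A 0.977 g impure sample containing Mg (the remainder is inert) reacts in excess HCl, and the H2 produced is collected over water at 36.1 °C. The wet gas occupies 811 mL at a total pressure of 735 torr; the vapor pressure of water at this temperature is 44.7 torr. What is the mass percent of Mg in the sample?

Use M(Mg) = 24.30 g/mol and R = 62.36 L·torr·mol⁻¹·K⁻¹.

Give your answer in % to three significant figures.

P(H2) = 735 − 44.7 = 690.3 torr
n(H2) = PV/RT = (690.3 × 0.8110) / (62.36 × 309.25) = 0.02903 mol
n(Mg) = (1/1) × 0.02903 = 0.02903 mol
m(Mg) = 0.02903 × 24.30 = 0.7054 g
%Mg = 0.7054 / 0.977 × 100 = 72.20%

72.2 %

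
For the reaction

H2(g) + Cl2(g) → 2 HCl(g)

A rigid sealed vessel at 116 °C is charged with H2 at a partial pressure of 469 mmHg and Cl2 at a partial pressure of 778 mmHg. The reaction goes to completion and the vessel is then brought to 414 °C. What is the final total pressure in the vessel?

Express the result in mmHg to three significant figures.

With V and T fixed, P_i ∝ n_i, so the mole ratios apply directly to partial pressures at 116 °C.
P(Cl2) required for 469 mmHg of H2 = (1/1) × 469 = 469.0 mmHg; available 778 mmHg, so H2 is limiting.
P(Cl2) remaining = 778 − (1/1) × 469 = 309.0 mmHg
P(gaseous products) = (2)/1 × 469 = 938.0 mmHg
P_total at 116 °C = 309.0 + 938.0 = 1247 mmHg
Scaling to 414 °C: P = 1247 × 687.15/389.15 = 2202 mmHg

2200 mmHg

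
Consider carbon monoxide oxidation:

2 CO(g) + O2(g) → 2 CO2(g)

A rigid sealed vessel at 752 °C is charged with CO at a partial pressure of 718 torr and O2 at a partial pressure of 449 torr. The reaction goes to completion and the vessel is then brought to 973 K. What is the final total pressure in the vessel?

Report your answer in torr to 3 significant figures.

With V and T fixed, P_i ∝ n_i, so the mole ratios apply directly to partial pressures at 752 °C.
P(O2) required for 718 torr of CO = (1/2) × 718 = 359.0 torr; available 449 torr, so CO is limiting.
P(O2) remaining = 449 − (1/2) × 718 = 90.00 torr
P(gaseous products) = (2)/2 × 718 = 718.0 torr
P_total at 752 °C = 90.00 + 718.0 = 808.0 torr
Scaling to 973 K: P = 808.0 × 973/1025.15 = 766.9 torr

767 torr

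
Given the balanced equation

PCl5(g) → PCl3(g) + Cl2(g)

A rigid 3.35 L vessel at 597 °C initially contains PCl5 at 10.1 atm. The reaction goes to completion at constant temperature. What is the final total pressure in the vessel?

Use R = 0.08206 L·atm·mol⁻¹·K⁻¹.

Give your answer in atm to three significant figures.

20.2 atm

Rigid vessel, constant T ⇒ P scales with total gas moles (1 → 2).
P_final = (2/1) × 10.1 = 20.20 atm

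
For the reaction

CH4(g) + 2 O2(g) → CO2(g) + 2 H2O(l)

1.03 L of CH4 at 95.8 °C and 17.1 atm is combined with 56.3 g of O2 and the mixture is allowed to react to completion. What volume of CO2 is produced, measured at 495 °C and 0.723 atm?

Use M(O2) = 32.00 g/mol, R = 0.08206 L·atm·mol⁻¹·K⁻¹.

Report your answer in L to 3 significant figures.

n(CH4) = PV/RT = (17.1 × 1.03) / (0.08206 × 368.95) = 0.5817 mol
n(O2) = 56.3 / 32.00 = 1.759 mol
For 0.5817 mol CH4, stoichiometry requires (2/1) × 0.5817 = 1.163 mol O2; 1.759 mol is available, so CH4 is limiting.
n(CO2) = (1/1) × 0.5817 = 0.5817 mol
V(CO2) = nRT/P = 0.5817 × 0.08206 × 768.15 / 0.723 = 50.72 L

50.7 L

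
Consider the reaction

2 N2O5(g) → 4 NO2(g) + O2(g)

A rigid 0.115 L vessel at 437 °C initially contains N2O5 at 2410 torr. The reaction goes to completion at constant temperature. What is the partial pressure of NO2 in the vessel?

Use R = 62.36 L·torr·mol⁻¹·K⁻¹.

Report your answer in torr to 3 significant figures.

n(N2O5)₀ = PV/RT = (2410 × 0.115) / (62.36 × 710.15) = 0.006258 mol
n(NO2) = (4/2) × 0.006258 = 0.01252 mol
P(NO2) = nRT/V = 0.01252 × 62.36 × 710.15 / 0.115 = 4821 torr

4820 torr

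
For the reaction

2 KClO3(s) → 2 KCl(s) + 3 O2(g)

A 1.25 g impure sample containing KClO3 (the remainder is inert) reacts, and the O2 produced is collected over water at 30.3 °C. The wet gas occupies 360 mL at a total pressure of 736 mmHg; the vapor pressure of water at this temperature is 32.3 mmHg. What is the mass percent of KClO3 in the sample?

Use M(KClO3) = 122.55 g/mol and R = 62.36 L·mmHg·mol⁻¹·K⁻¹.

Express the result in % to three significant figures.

87.5 %

P(O2) = 736 − 32.3 = 703.7 mmHg
n(O2) = PV/RT = (703.7 × 0.3600) / (62.36 × 303.45) = 0.01339 mol
n(KClO3) = (2/3) × 0.01339 = 0.008927 mol
m(KClO3) = 0.008927 × 122.55 = 1.094 g
%KClO3 = 1.094 / 1.25 × 100 = 87.52%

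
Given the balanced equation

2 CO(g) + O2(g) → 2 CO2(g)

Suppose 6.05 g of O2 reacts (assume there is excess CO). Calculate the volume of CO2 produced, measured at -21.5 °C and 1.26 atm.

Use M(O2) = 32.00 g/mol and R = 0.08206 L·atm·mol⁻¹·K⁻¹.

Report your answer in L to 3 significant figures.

n(O2) = 6.050 / 32.00 = 0.1891 mol
n(CO2) = (2/1) × 0.1891 = 0.3782 mol
V = nRT/P = 0.3782 × 0.08206 × 251.65 / 1.26 = 6.198 L

6.20 L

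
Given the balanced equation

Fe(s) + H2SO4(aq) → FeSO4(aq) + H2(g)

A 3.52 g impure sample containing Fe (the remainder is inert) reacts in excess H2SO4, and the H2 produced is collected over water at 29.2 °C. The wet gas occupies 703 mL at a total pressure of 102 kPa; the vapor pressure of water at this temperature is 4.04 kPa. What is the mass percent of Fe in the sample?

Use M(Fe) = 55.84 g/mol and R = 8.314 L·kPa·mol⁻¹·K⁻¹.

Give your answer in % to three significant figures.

P(H2) = 102 − 4.04 = 97.96 kPa
n(H2) = PV/RT = (97.96 × 0.7030) / (8.314 × 302.35) = 0.02740 mol
n(Fe) = (1/1) × 0.02740 = 0.02740 mol
m(Fe) = 0.02740 × 55.84 = 1.530 g
%Fe = 1.530 / 3.52 × 100 = 43.47%

43.5 %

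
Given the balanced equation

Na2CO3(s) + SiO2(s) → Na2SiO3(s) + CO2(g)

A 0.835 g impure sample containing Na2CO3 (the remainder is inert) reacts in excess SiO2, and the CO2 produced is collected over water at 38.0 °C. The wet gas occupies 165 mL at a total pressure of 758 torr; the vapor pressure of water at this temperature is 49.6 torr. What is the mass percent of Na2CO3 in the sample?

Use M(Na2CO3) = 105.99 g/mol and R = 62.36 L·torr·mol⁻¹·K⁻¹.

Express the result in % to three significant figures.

P(CO2) = 758 − 49.6 = 708.4 torr
n(CO2) = PV/RT = (708.4 × 0.1650) / (62.36 × 311.15) = 0.006024 mol
n(Na2CO3) = (1/1) × 0.006024 = 0.006024 mol
m(Na2CO3) = 0.006024 × 105.99 = 0.6385 g
%Na2CO3 = 0.6385 / 0.835 × 100 = 76.47%

76.5 %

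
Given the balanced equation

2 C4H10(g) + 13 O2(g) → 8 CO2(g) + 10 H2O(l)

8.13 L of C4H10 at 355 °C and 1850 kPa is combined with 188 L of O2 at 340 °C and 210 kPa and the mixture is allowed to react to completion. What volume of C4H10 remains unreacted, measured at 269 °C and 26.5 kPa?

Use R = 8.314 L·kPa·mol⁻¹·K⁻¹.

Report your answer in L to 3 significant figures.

n(C4H10) = PV/RT = (1850 × 8.13) / (8.314 × 628.15) = 2.880 mol
n(O2) = PV/RT = (210 × 188) / (8.314 × 613.15) = 7.745 mol
For 2.880 mol C4H10, stoichiometry requires (13/2) × 2.880 = 18.72 mol O2; 7.745 mol is available, so O2 is limiting.
n(C4H10) consumed = (2/13) × 7.745 = 1.192 mol; remaining = 2.880 − 1.192 = 1.688 mol
V(C4H10) = nRT/P = 1.688 × 8.314 × 542.15 / 26.5 = 287.1 L

287 L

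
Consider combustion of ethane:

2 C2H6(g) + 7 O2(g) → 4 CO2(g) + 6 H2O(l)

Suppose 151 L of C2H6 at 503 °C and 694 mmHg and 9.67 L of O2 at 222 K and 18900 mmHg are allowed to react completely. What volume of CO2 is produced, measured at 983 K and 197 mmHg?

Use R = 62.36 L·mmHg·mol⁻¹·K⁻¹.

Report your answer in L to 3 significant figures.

n(C2H6) = PV/RT = (694 × 151) / (62.36 × 776.15) = 2.165 mol
n(O2) = PV/RT = (18900 × 9.67) / (62.36 × 222) = 13.20 mol
For 2.165 mol C2H6, stoichiometry requires (7/2) × 2.165 = 7.578 mol O2; 13.20 mol is available, so C2H6 is limiting.
n(CO2) = (4/2) × 2.165 = 4.330 mol
V(CO2) = nRT/P = 4.330 × 62.36 × 983 / 197 = 1347 L

1350 L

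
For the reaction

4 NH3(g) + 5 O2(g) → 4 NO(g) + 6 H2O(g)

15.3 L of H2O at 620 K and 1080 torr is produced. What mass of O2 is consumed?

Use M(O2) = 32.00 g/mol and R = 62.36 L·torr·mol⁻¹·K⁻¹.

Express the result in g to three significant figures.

11.4 g

n(H2O) = PV/RT = (1080 × 15.3) / (62.36 × 620) = 0.4274 mol
n(O2) = (5/6) × 0.4274 = 0.3562 mol
m(O2) = 0.3562 × 32.00 = 11.40 g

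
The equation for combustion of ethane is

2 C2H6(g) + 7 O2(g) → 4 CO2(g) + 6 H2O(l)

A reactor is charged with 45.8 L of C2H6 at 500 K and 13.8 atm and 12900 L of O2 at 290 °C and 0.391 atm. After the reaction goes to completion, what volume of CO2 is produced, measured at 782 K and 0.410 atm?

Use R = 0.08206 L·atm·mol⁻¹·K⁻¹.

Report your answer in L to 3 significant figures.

n(C2H6) = PV/RT = (13.8 × 45.8) / (0.08206 × 500) = 15.40 mol
n(O2) = PV/RT = (0.391 × 12900) / (0.08206 × 563.15) = 109.1 mol
For 15.40 mol C2H6, stoichiometry requires (7/2) × 15.40 = 53.90 mol O2; 109.1 mol is available, so C2H6 is limiting.
n(CO2) = (4/2) × 15.40 = 30.80 mol
V(CO2) = nRT/P = 30.80 × 0.08206 × 782 / 0.410 = 4821 L

4820 L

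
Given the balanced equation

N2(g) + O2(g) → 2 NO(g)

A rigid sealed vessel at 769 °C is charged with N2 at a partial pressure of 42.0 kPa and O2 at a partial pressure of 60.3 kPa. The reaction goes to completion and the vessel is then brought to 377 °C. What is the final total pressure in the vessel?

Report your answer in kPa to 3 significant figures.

Because the vessel is rigid and T is held at 769 °C, work the stoichiometry in partial pressures (P_i = n_iRT/V).
P(O2) required for 42.0 kPa of N2 = (1/1) × 42.0 = 42.00 kPa; available 60.3 kPa, so N2 is limiting.
P(O2) remaining = 60.3 − (1/1) × 42.0 = 18.30 kPa
P(gaseous products) = (2)/1 × 42.0 = 84.00 kPa
P_total at 769 °C = 18.30 + 84.00 = 102.3 kPa
Scaling to 377 °C: P = 102.3 × 650.15/1042.15 = 63.82 kPa

63.8 kPa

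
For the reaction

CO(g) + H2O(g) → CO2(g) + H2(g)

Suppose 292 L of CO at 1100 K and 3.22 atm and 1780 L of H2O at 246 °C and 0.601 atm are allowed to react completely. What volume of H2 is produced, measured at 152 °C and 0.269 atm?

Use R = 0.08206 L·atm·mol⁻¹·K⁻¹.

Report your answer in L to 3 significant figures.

n(CO) = PV/RT = (3.22 × 292) / (0.08206 × 1100) = 10.42 mol
n(H2O) = PV/RT = (0.601 × 1780) / (0.08206 × 519.15) = 25.11 mol
For 10.42 mol CO, stoichiometry requires (1/1) × 10.42 = 10.42 mol H2O; 25.11 mol is available, so CO is limiting.
n(H2) = (1/1) × 10.42 = 10.42 mol
V(H2) = nRT/P = 10.42 × 0.08206 × 425.15 / 0.269 = 1351 L

1350 L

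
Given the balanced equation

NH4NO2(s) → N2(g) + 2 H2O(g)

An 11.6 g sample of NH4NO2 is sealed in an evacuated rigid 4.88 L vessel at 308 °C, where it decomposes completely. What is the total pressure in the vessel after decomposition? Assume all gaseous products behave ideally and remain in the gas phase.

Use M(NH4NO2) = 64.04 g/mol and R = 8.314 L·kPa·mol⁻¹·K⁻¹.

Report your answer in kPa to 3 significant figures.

n(NH4NO2) = 11.6 / 64.04 = 0.1811 mol
n(gas produced) = (3/1) × 0.1811 = 0.5433 mol
P = nRT/V = 0.5433 × 8.314 × 581.15 / 4.88 = 537.9 kPa

538 kPa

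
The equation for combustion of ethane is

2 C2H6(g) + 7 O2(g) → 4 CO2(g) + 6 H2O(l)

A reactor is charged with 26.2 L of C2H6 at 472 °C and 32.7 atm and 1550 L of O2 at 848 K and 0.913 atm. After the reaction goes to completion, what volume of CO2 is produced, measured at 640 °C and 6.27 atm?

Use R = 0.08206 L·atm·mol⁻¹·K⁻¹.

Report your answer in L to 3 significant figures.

139 L

n(C2H6) = PV/RT = (32.7 × 26.2) / (0.08206 × 745.15) = 14.01 mol
n(O2) = PV/RT = (0.913 × 1550) / (0.08206 × 848) = 20.34 mol
For 14.01 mol C2H6, stoichiometry requires (7/2) × 14.01 = 49.03 mol O2; 20.34 mol is available, so O2 is limiting.
n(CO2) = (4/7) × 20.34 = 11.62 mol
V(CO2) = nRT/P = 11.62 × 0.08206 × 913.15 / 6.27 = 138.9 L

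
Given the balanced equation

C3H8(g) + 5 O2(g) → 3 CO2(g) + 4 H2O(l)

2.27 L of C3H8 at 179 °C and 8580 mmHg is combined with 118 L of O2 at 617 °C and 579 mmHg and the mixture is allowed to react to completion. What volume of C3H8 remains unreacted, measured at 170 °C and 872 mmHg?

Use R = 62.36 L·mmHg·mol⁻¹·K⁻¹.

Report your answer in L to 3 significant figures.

n(C3H8) = PV/RT = (8580 × 2.27) / (62.36 × 452.15) = 0.6908 mol
n(O2) = PV/RT = (579 × 118) / (62.36 × 890.15) = 1.231 mol
For 0.6908 mol C3H8, stoichiometry requires (5/1) × 0.6908 = 3.454 mol O2; 1.231 mol is available, so O2 is limiting.
n(C3H8) consumed = (1/5) × 1.231 = 0.2462 mol; remaining = 0.6908 − 0.2462 = 0.4446 mol
V(C3H8) = nRT/P = 0.4446 × 62.36 × 443.15 / 872 = 14.09 L

14.1 L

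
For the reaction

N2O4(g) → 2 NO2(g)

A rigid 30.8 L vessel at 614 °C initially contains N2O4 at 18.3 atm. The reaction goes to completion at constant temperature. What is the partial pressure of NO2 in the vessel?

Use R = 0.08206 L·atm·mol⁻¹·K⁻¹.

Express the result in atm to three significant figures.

36.6 atm

n(N2O4)₀ = PV/RT = (18.3 × 30.8) / (0.08206 × 887.15) = 7.742 mol
n(NO2) = (2/1) × 7.742 = 15.48 mol
P(NO2) = nRT/V = 15.48 × 0.08206 × 887.15 / 30.8 = 36.59 atm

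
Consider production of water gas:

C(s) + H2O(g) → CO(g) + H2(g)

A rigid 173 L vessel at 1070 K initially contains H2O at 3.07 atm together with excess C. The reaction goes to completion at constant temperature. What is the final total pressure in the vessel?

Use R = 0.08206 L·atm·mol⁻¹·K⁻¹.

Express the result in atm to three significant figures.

Since T and V are fixed, P_final/P_initial = n_final/n_initial = 2/1.
P_final = (2/1) × 3.07 = 6.140 atm

6.14 atm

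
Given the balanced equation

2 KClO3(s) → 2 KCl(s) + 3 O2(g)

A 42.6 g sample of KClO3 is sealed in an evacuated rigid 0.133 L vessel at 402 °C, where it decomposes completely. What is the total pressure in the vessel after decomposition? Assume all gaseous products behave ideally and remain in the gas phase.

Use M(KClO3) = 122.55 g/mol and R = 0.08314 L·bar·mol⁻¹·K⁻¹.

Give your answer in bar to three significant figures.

220 bar

n(KClO3) = 42.6 / 122.55 = 0.3476 mol
n(gas produced) = (3/2) × 0.3476 = 0.5214 mol
P = nRT/V = 0.5214 × 0.08314 × 675.15 / 0.133 = 220.1 bar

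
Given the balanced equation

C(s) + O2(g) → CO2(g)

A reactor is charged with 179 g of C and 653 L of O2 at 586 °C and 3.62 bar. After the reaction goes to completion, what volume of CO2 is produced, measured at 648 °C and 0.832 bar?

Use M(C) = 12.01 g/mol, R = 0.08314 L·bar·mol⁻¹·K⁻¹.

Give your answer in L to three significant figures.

1370 L

n(C) = 179 / 12.01 = 14.90 mol
n(O2) = PV/RT = (3.62 × 653) / (0.08314 × 859.15) = 33.09 mol
For 14.90 mol C, stoichiometry requires (1/1) × 14.90 = 14.90 mol O2; 33.09 mol is available, so C is limiting.
n(CO2) = (1/1) × 14.90 = 14.90 mol
V(CO2) = nRT/P = 14.90 × 0.08314 × 921.15 / 0.832 = 1372 L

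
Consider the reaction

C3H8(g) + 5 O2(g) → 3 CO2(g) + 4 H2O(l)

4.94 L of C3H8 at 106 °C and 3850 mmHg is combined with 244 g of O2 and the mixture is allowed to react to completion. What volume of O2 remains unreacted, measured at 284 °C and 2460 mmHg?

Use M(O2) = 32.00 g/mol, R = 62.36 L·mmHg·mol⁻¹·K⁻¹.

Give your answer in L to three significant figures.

50.9 L

n(C3H8) = PV/RT = (3850 × 4.94) / (62.36 × 379.15) = 0.8044 mol
n(O2) = 244 / 32.00 = 7.625 mol
For 0.8044 mol C3H8, stoichiometry requires (5/1) × 0.8044 = 4.022 mol O2; 7.625 mol is available, so C3H8 is limiting.
n(O2) consumed = (5/1) × 0.8044 = 4.022 mol; remaining = 7.625 − 4.022 = 3.603 mol
V(O2) = nRT/P = 3.603 × 62.36 × 557.15 / 2460 = 50.89 L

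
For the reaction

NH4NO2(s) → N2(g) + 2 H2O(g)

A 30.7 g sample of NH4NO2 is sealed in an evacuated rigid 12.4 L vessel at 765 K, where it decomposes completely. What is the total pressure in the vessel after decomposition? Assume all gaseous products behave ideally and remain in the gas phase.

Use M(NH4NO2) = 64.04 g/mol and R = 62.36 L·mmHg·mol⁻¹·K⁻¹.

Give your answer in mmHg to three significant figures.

n(NH4NO2) = 30.7 / 64.04 = 0.4794 mol
n(gas produced) = (3/1) × 0.4794 = 1.438 mol
P = nRT/V = 1.438 × 62.36 × 765 / 12.4 = 5532 mmHg

5530 mmHg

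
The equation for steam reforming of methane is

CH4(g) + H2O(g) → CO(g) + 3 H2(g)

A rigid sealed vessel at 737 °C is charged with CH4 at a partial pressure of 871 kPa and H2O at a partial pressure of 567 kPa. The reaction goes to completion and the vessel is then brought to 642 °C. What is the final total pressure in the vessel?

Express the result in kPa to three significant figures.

2330 kPa

Because the vessel is rigid and T is held at 737 °C, work the stoichiometry in partial pressures (P_i = n_iRT/V).
P(H2O) required for 871 kPa of CH4 = (1/1) × 871 = 871.0 kPa; available 567 kPa, so H2O is limiting.
P(CH4) remaining = 871 − (1/1) × 567 = 304.0 kPa
P(gaseous products) = (1+3)/1 × 567 = 2268 kPa
P_total at 737 °C = 304.0 + 2268 = 2572 kPa
Scaling to 642 °C: P = 2572 × 915.15/1010.15 = 2330 kPa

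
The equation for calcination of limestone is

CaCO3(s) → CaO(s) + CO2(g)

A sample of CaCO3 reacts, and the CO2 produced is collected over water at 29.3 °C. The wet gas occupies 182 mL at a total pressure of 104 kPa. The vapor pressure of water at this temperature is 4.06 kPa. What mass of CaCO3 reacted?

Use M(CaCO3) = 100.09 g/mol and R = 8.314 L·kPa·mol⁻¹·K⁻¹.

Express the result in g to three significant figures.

0.724 g

P(CO2) = 104 − 4.06 = 99.94 kPa
n(CO2) = PV/RT = (99.94 × 0.1820) / (8.314 × 302.45) = 0.007233 mol
n(CaCO3) = (1/1) × 0.007233 = 0.007233 mol
m(CaCO3) = 0.007233 × 100.09 = 0.7240 g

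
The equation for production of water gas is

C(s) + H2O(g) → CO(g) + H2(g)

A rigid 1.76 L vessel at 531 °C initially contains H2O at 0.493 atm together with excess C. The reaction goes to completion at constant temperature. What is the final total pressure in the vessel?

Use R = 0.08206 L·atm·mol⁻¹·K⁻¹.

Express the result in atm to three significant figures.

At constant T and V, P ∝ n(gas): 1 mol gas → 2 mol gas.
P_final = (2/1) × 0.493 = 0.9860 atm

0.986 atm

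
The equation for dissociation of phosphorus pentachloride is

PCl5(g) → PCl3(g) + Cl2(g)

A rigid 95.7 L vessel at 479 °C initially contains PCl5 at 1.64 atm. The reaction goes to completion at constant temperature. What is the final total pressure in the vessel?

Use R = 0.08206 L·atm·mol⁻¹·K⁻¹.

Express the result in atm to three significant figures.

3.28 atm

Rigid vessel, constant T ⇒ P scales with total gas moles (1 → 2).
P_final = (2/1) × 1.64 = 3.280 atm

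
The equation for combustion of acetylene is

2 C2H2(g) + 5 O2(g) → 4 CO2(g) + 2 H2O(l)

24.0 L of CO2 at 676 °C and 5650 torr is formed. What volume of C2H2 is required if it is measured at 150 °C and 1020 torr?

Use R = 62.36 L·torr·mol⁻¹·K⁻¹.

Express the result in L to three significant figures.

n(CO2) = PV/RT = (5650 × 24.0) / (62.36 × 949.15) = 2.291 mol
n(C2H2) = (2/4) × 2.291 = 1.145 mol
V = nRT/P = 1.145 × 62.36 × 423.15 / 1020 = 29.62 L

29.6 L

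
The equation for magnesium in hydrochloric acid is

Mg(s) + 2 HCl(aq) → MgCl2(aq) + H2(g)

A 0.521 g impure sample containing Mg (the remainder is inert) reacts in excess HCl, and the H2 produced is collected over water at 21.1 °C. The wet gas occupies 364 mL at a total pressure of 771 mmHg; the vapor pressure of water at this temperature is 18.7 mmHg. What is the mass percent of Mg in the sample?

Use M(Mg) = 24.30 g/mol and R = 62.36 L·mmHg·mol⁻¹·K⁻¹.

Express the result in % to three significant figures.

P(H2) = 771 − 18.7 = 752.3 mmHg
n(H2) = PV/RT = (752.3 × 0.3640) / (62.36 × 294.25) = 0.01492 mol
n(Mg) = (1/1) × 0.01492 = 0.01492 mol
m(Mg) = 0.01492 × 24.30 = 0.3626 g
%Mg = 0.3626 / 0.521 × 100 = 69.60%

69.6 %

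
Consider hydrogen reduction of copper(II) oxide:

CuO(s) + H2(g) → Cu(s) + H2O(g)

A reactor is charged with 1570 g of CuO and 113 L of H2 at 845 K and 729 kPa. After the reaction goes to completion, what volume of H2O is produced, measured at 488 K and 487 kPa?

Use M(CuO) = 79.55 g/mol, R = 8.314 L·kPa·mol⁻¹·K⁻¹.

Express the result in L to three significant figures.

97.7 L

n(CuO) = 1570 / 79.55 = 19.74 mol
n(H2) = PV/RT = (729 × 113) / (8.314 × 845) = 11.73 mol
For 19.74 mol CuO, stoichiometry requires (1/1) × 19.74 = 19.74 mol H2; 11.73 mol is available, so H2 is limiting.
n(H2O) = (1/1) × 11.73 = 11.73 mol
V(H2O) = nRT/P = 11.73 × 8.314 × 488 / 487 = 97.72 L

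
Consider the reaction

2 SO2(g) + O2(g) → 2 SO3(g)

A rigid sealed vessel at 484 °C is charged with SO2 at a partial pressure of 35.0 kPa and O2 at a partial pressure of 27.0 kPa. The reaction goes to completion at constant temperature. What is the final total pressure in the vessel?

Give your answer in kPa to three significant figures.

At constant V, partial pressures at 484 °C are proportional to moles, so apply stoichiometry directly to pressures.
P(O2) required for 35.0 kPa of SO2 = (1/2) × 35.0 = 17.50 kPa; available 27.0 kPa, so SO2 is limiting.
P(O2) remaining = 27.0 − (1/2) × 35.0 = 9.500 kPa
P(gaseous products) = (2)/2 × 35.0 = 35.00 kPa
P_total at 484 °C = 9.500 + 35.00 = 44.50 kPa

44.5 kPa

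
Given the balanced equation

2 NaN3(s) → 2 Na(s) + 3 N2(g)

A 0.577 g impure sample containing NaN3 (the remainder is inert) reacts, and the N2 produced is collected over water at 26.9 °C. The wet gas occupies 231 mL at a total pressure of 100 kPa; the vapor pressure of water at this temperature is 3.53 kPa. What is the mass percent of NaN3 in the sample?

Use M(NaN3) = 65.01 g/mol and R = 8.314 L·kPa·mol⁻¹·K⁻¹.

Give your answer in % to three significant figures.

P(N2) = 100 − 3.53 = 96.47 kPa
n(N2) = PV/RT = (96.47 × 0.2310) / (8.314 × 300.05) = 0.008933 mol
n(NaN3) = (2/3) × 0.008933 = 0.005955 mol
m(NaN3) = 0.005955 × 65.01 = 0.3871 g
%NaN3 = 0.3871 / 0.577 × 100 = 67.09%

67.1 %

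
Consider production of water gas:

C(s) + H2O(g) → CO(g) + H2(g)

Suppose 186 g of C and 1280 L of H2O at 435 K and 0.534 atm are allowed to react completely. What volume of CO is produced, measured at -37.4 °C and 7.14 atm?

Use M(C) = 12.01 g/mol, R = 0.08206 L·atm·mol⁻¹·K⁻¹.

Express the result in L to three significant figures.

n(C) = 186 / 12.01 = 15.49 mol
n(H2O) = PV/RT = (0.534 × 1280) / (0.08206 × 435) = 19.15 mol
For 15.49 mol C, stoichiometry requires (1/1) × 15.49 = 15.49 mol H2O; 19.15 mol is available, so C is limiting.
n(CO) = (1/1) × 15.49 = 15.49 mol
V(CO) = nRT/P = 15.49 × 0.08206 × 235.75 / 7.14 = 41.97 L

42.0 L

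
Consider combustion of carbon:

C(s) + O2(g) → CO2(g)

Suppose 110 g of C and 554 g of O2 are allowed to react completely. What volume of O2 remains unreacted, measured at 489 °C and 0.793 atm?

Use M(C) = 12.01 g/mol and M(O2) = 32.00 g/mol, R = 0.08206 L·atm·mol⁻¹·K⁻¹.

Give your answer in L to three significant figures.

643 L

n(C) = 110 / 12.01 = 9.159 mol
n(O2) = 554 / 32.00 = 17.31 mol
For 9.159 mol C, stoichiometry requires (1/1) × 9.159 = 9.159 mol O2; 17.31 mol is available, so C is limiting.
n(O2) consumed = (1/1) × 9.159 = 9.159 mol; remaining = 17.31 − 9.159 = 8.151 mol
V(O2) = nRT/P = 8.151 × 0.08206 × 762.15 / 0.793 = 642.9 L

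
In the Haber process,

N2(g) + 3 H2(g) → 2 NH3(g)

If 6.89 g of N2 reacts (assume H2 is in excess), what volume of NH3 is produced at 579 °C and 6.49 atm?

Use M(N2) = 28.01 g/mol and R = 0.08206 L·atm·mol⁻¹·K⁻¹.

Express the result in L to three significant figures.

n(N2) = 6.890 / 28.01 = 0.2460 mol
n(NH3) = (2/1) × 0.2460 = 0.4920 mol
V = nRT/P = 0.4920 × 0.08206 × 852.15 / 6.49 = 5.301 L

5.30 L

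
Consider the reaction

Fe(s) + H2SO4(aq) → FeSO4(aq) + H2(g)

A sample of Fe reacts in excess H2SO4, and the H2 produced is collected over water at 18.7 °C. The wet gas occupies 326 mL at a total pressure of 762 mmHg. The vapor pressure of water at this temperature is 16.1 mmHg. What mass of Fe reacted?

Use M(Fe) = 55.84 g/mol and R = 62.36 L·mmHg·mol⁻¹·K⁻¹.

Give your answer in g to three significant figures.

P(H2) = 762 − 16.1 = 745.9 mmHg
n(H2) = PV/RT = (745.9 × 0.3260) / (62.36 × 291.85) = 0.01336 mol
n(Fe) = (1/1) × 0.01336 = 0.01336 mol
m(Fe) = 0.01336 × 55.84 = 0.7460 g

0.746 g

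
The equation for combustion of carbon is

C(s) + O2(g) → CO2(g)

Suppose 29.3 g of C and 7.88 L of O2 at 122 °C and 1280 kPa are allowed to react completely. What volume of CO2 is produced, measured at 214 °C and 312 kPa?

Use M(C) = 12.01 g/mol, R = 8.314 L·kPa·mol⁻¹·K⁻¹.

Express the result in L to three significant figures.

n(C) = 29.3 / 12.01 = 2.440 mol
n(O2) = PV/RT = (1280 × 7.88) / (8.314 × 395.15) = 3.070 mol
For 2.440 mol C, stoichiometry requires (1/1) × 2.440 = 2.440 mol O2; 3.070 mol is available, so C is limiting.
n(CO2) = (1/1) × 2.440 = 2.440 mol
V(CO2) = nRT/P = 2.440 × 8.314 × 487.15 / 312 = 31.67 L

31.7 L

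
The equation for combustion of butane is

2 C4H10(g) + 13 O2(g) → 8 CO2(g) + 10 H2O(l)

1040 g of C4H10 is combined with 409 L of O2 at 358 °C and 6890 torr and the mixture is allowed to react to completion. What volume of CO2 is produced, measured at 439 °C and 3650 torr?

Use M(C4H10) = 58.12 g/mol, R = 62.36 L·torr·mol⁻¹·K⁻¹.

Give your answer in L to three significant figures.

n(C4H10) = 1040 / 58.12 = 17.89 mol
n(O2) = PV/RT = (6890 × 409) / (62.36 × 631.15) = 71.60 mol
For 17.89 mol C4H10, stoichiometry requires (13/2) × 17.89 = 116.3 mol O2; 71.60 mol is available, so O2 is limiting.
n(CO2) = (8/13) × 71.60 = 44.06 mol
V(CO2) = nRT/P = 44.06 × 62.36 × 712.15 / 3650 = 536.1 L

536 L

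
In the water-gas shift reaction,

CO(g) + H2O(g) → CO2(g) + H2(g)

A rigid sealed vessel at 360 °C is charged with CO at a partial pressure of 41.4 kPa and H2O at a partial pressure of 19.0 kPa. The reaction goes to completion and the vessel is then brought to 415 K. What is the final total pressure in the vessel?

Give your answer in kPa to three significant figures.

Because the vessel is rigid and T is held at 360 °C, work the stoichiometry in partial pressures (P_i = n_iRT/V).
P(H2O) required for 41.4 kPa of CO = (1/1) × 41.4 = 41.40 kPa; available 19.0 kPa, so H2O is limiting.
P(CO) remaining = 41.4 − (1/1) × 19.0 = 22.40 kPa
P(gaseous products) = (1+1)/1 × 19.0 = 38.00 kPa
P_total at 360 °C = 22.40 + 38.00 = 60.40 kPa
Scaling to 415 K: P = 60.40 × 415/633.15 = 39.59 kPa

39.6 kPa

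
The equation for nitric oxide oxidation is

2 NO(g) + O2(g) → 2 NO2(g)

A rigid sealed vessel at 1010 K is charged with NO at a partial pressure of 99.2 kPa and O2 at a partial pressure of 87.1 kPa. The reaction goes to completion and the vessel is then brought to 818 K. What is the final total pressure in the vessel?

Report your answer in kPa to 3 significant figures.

With V and T fixed, P_i ∝ n_i, so the mole ratios apply directly to partial pressures at 1010 K.
P(O2) required for 99.2 kPa of NO = (1/2) × 99.2 = 49.60 kPa; available 87.1 kPa, so NO is limiting.
P(O2) remaining = 87.1 − (1/2) × 99.2 = 37.50 kPa
P(gaseous products) = (2)/2 × 99.2 = 99.20 kPa
P_total at 1010 K = 37.50 + 99.20 = 136.7 kPa
Scaling to 818 K: P = 136.7 × 818/1010 = 110.7 kPa

111 kPa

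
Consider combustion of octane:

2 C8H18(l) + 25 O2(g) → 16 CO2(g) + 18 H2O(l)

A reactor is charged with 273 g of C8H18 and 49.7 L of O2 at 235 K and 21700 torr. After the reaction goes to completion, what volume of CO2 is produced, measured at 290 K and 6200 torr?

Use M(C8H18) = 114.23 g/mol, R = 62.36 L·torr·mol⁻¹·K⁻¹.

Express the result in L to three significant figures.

n(C8H18) = 273 / 114.23 = 2.390 mol
n(O2) = PV/RT = (21700 × 49.7) / (62.36 × 235) = 73.59 mol
For 2.390 mol C8H18, stoichiometry requires (25/2) × 2.390 = 29.88 mol O2; 73.59 mol is available, so C8H18 is limiting.
n(CO2) = (16/2) × 2.390 = 19.12 mol
V(CO2) = nRT/P = 19.12 × 62.36 × 290 / 6200 = 55.77 L

55.8 L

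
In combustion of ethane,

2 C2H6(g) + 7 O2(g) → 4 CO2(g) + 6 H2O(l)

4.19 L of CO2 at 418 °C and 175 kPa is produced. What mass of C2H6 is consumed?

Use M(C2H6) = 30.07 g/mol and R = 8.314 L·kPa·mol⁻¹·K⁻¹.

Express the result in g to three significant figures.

1.92 g

n(CO2) = PV/RT = (175 × 4.19) / (8.314 × 691.15) = 0.1276 mol
n(C2H6) = (2/4) × 0.1276 = 0.06380 mol
m(C2H6) = 0.06380 × 30.07 = 1.918 g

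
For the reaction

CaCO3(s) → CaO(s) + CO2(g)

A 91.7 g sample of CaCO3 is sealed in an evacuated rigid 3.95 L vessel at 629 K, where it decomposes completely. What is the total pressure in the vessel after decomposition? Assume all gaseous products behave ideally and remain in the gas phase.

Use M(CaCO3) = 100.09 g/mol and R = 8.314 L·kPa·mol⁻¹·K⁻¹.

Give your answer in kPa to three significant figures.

n(CaCO3) = 91.7 / 100.09 = 0.9162 mol
n(gas produced) = (1/1) × 0.9162 = 0.9162 mol
P = nRT/V = 0.9162 × 8.314 × 629 / 3.95 = 1213 kPa

1210 kPa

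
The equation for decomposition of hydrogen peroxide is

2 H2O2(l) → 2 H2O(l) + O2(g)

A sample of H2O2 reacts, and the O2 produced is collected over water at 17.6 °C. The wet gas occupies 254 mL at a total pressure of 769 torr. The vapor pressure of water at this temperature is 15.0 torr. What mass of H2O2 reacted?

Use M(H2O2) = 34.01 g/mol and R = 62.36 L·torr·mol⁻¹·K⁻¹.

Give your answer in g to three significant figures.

0.718 g

P(O2) = 769 − 15.0 = 754.0 torr
n(O2) = PV/RT = (754.0 × 0.2540) / (62.36 × 290.75) = 0.01056 mol
n(H2O2) = (2/1) × 0.01056 = 0.02112 mol
m(H2O2) = 0.02112 × 34.01 = 0.7183 g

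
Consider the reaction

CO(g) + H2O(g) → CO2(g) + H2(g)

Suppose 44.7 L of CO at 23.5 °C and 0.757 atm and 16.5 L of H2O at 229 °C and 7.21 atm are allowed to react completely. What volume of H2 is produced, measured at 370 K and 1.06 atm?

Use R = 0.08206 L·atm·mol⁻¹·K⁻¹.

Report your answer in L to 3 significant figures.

39.8 L

n(CO) = PV/RT = (0.757 × 44.7) / (0.08206 × 296.65) = 1.390 mol
n(H2O) = PV/RT = (7.21 × 16.5) / (0.08206 × 502.15) = 2.887 mol
For 1.390 mol CO, stoichiometry requires (1/1) × 1.390 = 1.390 mol H2O; 2.887 mol is available, so CO is limiting.
n(H2) = (1/1) × 1.390 = 1.390 mol
V(H2) = nRT/P = 1.390 × 0.08206 × 370 / 1.06 = 39.81 L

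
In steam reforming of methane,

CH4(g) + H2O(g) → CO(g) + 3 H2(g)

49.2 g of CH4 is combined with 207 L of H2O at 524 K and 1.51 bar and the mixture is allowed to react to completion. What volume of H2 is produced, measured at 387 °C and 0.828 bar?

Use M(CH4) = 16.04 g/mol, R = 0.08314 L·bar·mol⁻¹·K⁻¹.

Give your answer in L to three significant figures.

n(CH4) = 49.2 / 16.04 = 3.067 mol
n(H2O) = PV/RT = (1.51 × 207) / (0.08314 × 524) = 7.175 mol
For 3.067 mol CH4, stoichiometry requires (1/1) × 3.067 = 3.067 mol H2O; 7.175 mol is available, so CH4 is limiting.
n(H2) = (3/1) × 3.067 = 9.201 mol
V(H2) = nRT/P = 9.201 × 0.08314 × 660.15 / 0.828 = 609.9 L

610 L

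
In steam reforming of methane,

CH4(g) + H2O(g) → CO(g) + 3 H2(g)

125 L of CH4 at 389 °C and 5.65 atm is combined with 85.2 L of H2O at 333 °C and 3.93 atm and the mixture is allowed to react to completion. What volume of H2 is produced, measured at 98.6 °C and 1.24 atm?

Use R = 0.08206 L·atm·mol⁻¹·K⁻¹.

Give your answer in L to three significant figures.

n(CH4) = PV/RT = (5.65 × 125) / (0.08206 × 662.15) = 13.00 mol
n(H2O) = PV/RT = (3.93 × 85.2) / (0.08206 × 606.15) = 6.732 mol
For 13.00 mol CH4, stoichiometry requires (1/1) × 13.00 = 13.00 mol H2O; 6.732 mol is available, so H2O is limiting.
n(H2) = (3/1) × 6.732 = 20.20 mol
V(H2) = nRT/P = 20.20 × 0.08206 × 371.75 / 1.24 = 496.9 L

497 L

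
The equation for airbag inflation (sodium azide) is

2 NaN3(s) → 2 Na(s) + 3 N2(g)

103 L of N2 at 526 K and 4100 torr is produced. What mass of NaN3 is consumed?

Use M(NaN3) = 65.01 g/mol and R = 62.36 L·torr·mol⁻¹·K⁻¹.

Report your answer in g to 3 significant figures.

n(N2) = PV/RT = (4100 × 103) / (62.36 × 526) = 12.87 mol
n(NaN3) = (2/3) × 12.87 = 8.580 mol
m(NaN3) = 8.580 × 65.01 = 557.8 g

558 g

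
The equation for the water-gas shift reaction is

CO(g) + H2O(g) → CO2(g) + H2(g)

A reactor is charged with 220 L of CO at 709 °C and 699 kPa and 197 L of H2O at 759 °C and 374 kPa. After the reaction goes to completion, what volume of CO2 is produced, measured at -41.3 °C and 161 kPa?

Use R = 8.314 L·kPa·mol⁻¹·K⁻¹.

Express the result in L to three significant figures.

103 L

n(CO) = PV/RT = (699 × 220) / (8.314 × 982.15) = 18.83 mol
n(H2O) = PV/RT = (374 × 197) / (8.314 × 1032.15) = 8.586 mol
For 18.83 mol CO, stoichiometry requires (1/1) × 18.83 = 18.83 mol H2O; 8.586 mol is available, so H2O is limiting.
n(CO2) = (1/1) × 8.586 = 8.586 mol
V(CO2) = nRT/P = 8.586 × 8.314 × 231.85 / 161 = 102.8 L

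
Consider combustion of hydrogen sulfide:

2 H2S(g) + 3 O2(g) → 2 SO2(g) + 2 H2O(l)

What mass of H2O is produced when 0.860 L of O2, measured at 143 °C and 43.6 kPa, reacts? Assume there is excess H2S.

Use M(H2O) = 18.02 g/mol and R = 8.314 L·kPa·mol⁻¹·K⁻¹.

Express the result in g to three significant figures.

n(O2) = PV/RT = (43.6 × 0.860) / (8.314 × 416.15) = 0.01084 mol
n(H2O) = (2/3) × 0.01084 = 0.007227 mol
m(H2O) = 0.007227 × 18.02 = 0.1302 g

0.130 g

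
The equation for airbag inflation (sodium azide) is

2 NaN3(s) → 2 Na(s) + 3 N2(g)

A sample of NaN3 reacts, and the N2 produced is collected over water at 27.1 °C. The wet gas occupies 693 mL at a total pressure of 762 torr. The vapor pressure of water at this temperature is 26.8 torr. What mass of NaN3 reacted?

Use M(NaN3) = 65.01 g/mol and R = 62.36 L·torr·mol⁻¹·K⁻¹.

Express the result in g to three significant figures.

1.18 g

P(N2) = 762 − 26.8 = 735.2 torr
n(N2) = PV/RT = (735.2 × 0.6930) / (62.36 × 300.25) = 0.02721 mol
n(NaN3) = (2/3) × 0.02721 = 0.01814 mol
m(NaN3) = 0.01814 × 65.01 = 1.179 g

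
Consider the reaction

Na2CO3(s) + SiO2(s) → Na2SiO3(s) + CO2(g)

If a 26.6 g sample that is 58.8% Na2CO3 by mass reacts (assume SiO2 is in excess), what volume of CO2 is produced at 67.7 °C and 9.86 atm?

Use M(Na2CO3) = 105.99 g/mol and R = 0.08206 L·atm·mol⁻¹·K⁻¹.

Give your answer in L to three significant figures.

0.419 L

mass of Na2CO3 = 26.6 × 58.8/100 = 15.64 g
n(Na2CO3) = 15.64 / 105.99 = 0.1476 mol
n(CO2) = (1/1) × 0.1476 = 0.1476 mol
V = nRT/P = 0.1476 × 0.08206 × 340.85 / 9.86 = 0.4187 L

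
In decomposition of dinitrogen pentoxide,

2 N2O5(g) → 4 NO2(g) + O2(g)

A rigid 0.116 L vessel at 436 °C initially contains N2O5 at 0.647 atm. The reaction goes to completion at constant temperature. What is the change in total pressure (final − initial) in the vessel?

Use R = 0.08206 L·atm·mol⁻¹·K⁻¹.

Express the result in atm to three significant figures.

0.971 atm

Since T and V are fixed, P_final/P_initial = n_final/n_initial = 5/2.
P_final = (5/2) × 0.647 = 1.618 atm; ΔP = 1.618 − 0.647 = 0.9710 atm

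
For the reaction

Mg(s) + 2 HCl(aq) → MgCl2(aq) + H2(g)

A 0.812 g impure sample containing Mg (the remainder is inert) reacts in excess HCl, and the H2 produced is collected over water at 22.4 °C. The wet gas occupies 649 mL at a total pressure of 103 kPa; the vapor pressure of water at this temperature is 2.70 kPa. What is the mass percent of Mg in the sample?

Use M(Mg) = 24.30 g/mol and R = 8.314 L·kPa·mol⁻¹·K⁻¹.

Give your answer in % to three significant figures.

79.3 %

P(H2) = 103 − 2.70 = 100.3 kPa
n(H2) = PV/RT = (100.3 × 0.6490) / (8.314 × 295.55) = 0.02649 mol
n(Mg) = (1/1) × 0.02649 = 0.02649 mol
m(Mg) = 0.02649 × 24.30 = 0.6437 g
%Mg = 0.6437 / 0.812 × 100 = 79.27%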